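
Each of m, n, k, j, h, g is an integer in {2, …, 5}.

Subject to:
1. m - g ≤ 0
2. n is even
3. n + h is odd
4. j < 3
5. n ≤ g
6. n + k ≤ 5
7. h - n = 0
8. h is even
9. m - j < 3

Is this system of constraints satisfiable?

Constraint 2 makes n even and constraint 8 makes h even, so n + h must be even. Constraint 3 says n + h is odd — contradiction.

Unsatisfiable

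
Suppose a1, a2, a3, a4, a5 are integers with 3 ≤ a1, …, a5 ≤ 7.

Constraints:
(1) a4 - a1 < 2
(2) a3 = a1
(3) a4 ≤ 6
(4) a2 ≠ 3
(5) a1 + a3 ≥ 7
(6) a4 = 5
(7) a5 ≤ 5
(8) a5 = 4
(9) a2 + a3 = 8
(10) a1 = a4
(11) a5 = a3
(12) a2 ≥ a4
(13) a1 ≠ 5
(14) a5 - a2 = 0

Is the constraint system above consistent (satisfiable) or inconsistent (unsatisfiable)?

Unsatisfiable

Constraint 8 fixes a5 = 4 and constraint 6 fixes a4 = 5. Constraints 2, 10, and 11 give a5 = a3 = a1 = a4, so a5 = a4. But 4 ≠ 5 — contradiction.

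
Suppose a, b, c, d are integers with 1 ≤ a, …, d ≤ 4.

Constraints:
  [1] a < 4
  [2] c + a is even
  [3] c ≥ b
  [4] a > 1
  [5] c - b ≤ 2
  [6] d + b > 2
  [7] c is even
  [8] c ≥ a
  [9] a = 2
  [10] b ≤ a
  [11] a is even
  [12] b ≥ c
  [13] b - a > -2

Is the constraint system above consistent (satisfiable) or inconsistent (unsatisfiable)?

Satisfiable

The assignment a = 2, b = 2, c = 2, d = 1 works:
  constraint 5 holds since c - b = 0.
  constraint 6 holds since d + b = 3.
The rest check out directly.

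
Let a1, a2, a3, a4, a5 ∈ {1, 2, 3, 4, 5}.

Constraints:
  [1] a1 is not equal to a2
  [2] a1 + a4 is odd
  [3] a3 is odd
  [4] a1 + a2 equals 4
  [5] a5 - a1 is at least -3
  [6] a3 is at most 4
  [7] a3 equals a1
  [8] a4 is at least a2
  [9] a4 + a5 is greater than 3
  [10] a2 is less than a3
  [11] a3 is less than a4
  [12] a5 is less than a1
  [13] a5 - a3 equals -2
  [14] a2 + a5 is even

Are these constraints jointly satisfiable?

Satisfiable

Setting (a1, a2, a3, a4, a5) = (3, 1, 3, 4, 1) satisfies everything: constraint 4: a1 + a2 = 4; constraint 5: a5 - a1 = -2; constraint 9: a4 + a5 = 5, and the others follow.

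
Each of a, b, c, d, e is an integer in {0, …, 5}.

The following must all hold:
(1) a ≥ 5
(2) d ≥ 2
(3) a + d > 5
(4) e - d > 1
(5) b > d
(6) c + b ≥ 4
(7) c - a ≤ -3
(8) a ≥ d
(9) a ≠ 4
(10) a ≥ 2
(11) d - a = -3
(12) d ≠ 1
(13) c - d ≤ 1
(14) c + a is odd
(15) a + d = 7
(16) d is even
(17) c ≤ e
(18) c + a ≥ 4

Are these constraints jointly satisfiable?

The assignment a = 5, b = 4, c = 0, d = 2, e = 5 works:
  constraint 3 holds since a + d = 7.
  constraint 4 holds since e - d = 3.
  constraint 6 holds since c + b = 4.
The rest check out directly.

Satisfiable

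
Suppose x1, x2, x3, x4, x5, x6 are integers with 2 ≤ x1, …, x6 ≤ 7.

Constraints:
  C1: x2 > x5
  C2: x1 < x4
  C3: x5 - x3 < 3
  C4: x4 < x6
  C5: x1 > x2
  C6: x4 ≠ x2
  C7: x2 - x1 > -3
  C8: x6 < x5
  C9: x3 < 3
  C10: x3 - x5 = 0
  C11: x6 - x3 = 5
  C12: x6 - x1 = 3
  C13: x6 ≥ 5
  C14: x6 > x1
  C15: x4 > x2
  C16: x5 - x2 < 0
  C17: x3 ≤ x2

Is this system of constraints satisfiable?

Unsatisfiable

Constraints 1, 2, 4, 5, and 8 give x2 < x1, x1 < x4, x4 < x6, x6 < x5, x5 < x2. Chaining: x2 < x1 < x4 < x6 < x5 < x2, which forces x2 < x2 — impossible.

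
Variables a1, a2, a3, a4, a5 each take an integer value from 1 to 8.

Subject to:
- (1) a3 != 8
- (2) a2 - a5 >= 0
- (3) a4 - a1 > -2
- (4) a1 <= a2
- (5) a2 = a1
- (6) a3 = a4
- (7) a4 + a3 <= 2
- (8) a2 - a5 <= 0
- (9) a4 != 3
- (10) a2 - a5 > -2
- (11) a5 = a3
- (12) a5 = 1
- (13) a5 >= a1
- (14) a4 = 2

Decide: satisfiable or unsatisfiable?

Constraint 12 fixes a5 = 1 and constraint 14 fixes a4 = 2. Constraints 6 and 11 give a5 = a3 = a4, so a5 = a4. But 1 ≠ 2 — contradiction.

Unsatisfiable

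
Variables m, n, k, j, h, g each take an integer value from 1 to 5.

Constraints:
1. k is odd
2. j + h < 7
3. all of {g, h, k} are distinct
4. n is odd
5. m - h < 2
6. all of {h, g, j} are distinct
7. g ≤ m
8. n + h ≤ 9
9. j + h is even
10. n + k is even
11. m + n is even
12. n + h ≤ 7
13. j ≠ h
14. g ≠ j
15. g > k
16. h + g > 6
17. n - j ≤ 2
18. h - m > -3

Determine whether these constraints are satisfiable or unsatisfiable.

Satisfiable

Take m = 5, n = 1, k = 1, j = 1, h = 5, g = 2. Then constraint 2: j + h = 6; constraint 5: m - h = 0; constraint 8: n + h = 6, and every other listed constraint is also met.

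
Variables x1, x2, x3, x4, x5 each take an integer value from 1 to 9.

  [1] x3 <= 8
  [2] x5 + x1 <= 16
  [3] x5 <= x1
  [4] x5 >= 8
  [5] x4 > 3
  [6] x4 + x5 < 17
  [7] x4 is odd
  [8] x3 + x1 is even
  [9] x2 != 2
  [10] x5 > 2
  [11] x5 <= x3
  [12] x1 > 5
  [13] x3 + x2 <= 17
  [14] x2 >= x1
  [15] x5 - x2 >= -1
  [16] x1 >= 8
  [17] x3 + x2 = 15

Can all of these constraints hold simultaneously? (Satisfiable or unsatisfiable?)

Unsatisfiable

From constraints 4 and 11: x3 ≥ x5 ≥ 8. From constraints 14 and 16: x2 ≥ x1 ≥ 8. Hence x3 + x2 ≥ 16. But constraint 17 requires x3 + x2 = 15, and 15 < 16. Contradiction.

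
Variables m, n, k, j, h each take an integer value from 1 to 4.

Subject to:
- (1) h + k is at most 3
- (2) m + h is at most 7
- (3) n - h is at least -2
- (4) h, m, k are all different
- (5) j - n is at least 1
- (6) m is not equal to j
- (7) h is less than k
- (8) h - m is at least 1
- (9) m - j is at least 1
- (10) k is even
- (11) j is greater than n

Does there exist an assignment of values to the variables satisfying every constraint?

Unsatisfiable

Constraints 3, 5, 8, and 9 give m − j ≥ 1, j − n ≥ 1, n − h ≥ -2, h − m ≥ 1.
Adding all 4 inequalities: the left sides telescope to 0, and the right sides sum to 1 + 1 + (-2) + 1 = 1. So 0 ≥ 1, which is false.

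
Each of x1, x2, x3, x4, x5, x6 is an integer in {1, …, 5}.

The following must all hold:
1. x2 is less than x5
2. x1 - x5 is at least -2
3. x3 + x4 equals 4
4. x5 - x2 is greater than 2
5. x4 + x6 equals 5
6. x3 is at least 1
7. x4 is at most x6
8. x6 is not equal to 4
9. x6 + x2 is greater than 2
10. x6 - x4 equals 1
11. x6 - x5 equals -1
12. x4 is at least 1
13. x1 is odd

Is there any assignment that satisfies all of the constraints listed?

One satisfying assignment is x1 = 3, x2 = 1, x3 = 2, x4 = 2, x5 = 4, x6 = 3.
For the less obvious constraints — constraint 2: x1 - x5 = -1; constraint 3: x3 + x4 = 4 — and the others hold by inspection.

Satisfiable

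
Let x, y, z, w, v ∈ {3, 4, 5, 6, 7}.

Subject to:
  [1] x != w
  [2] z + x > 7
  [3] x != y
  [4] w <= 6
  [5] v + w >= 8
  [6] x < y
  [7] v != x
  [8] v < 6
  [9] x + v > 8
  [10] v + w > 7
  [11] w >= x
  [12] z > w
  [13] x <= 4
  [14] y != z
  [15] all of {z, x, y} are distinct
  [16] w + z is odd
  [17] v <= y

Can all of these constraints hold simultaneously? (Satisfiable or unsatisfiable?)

Satisfiable

Setting (x, y, z, w, v) = (4, 7, 6, 5, 5) satisfies everything: constraint 2: z + x = 10; constraint 5: v + w = 10; constraint 9: x + v = 9, and the others follow.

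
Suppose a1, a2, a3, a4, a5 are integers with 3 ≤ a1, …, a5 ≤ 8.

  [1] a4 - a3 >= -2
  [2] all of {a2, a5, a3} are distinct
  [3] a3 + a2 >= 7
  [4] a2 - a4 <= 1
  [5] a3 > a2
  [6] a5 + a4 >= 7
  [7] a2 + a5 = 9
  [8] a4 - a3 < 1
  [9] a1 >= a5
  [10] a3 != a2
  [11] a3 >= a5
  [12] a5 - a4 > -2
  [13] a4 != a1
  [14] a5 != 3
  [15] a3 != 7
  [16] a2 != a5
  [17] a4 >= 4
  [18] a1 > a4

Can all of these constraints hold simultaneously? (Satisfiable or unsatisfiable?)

Satisfiable

Try a1 = 7, a2 = 4, a3 = 6, a4 = 4, a5 = 5.
Check constraint 1: a4 - a3 = -2; constraint 3: a3 + a2 = 10; constraint 4: a2 - a4 = 0. The remaining constraints are straightforward to verify.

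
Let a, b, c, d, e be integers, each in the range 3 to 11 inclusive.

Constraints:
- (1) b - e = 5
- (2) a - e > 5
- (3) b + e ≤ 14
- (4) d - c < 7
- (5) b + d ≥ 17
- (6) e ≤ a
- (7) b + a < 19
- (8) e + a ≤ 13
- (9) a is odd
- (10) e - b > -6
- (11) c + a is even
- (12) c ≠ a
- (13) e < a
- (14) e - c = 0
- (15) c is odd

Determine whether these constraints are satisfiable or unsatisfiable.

The assignment a = 9, b = 8, c = 3, d = 9, e = 3 works:
  constraint 1 holds since b - e = 5.
  constraint 2 holds since a - e = 6.
  constraint 3 holds since b + e = 11.
The rest check out directly.

Satisfiable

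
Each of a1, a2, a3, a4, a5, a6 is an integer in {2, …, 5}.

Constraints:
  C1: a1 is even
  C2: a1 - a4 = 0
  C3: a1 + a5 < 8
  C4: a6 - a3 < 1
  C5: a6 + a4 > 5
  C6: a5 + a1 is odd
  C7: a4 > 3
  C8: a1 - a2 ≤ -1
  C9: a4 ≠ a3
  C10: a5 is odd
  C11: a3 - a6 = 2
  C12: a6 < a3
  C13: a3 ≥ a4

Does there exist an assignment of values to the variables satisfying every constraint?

Try a1 = 4, a2 = 5, a3 = 5, a4 = 4, a5 = 3, a6 = 3.
Check constraint 2: a1 - a4 = 0; constraint 3: a1 + a5 = 7. The remaining constraints are straightforward to verify.

Satisfiable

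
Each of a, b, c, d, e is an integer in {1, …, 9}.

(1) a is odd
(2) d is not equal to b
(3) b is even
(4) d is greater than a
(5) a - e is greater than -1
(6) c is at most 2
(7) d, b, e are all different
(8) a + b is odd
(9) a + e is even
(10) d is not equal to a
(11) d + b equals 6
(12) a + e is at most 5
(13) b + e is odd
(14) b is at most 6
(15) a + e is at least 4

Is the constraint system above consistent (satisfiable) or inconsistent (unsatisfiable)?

Setting (a, b, c, d, e) = (3, 2, 2, 4, 1) satisfies everything: constraint 5: a - e = 2; constraint 11: d + b = 6; constraint 12: a + e = 4, and the others follow.

Satisfiable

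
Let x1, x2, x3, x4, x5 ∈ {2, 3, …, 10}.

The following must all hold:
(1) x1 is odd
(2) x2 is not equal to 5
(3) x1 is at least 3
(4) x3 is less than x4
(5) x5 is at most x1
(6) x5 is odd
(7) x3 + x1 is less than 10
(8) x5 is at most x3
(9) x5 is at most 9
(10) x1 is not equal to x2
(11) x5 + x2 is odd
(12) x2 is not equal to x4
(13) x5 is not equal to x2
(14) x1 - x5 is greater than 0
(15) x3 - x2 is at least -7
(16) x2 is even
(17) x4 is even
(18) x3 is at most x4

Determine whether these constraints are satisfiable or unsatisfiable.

Setting (x1, x2, x3, x4, x5) = (5, 8, 3, 10, 3) satisfies everything: constraint 7: x3 + x1 = 8; constraint 14: x1 - x5 = 2, and the others follow.

Satisfiable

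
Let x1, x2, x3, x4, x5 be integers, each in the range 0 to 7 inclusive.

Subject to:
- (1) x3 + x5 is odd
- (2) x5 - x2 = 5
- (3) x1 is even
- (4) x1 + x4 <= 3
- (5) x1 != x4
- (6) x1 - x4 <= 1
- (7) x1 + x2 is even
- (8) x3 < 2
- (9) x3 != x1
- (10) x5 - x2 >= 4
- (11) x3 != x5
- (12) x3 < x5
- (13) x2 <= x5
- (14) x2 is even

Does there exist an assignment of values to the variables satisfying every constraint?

Satisfiable

Try x1 = 2, x2 = 0, x3 = 0, x4 = 1, x5 = 5.
Check constraint 2: x5 - x2 = 5; constraint 4: x1 + x4 = 3; constraint 6: x1 - x4 = 1. The remaining constraints are straightforward to verify.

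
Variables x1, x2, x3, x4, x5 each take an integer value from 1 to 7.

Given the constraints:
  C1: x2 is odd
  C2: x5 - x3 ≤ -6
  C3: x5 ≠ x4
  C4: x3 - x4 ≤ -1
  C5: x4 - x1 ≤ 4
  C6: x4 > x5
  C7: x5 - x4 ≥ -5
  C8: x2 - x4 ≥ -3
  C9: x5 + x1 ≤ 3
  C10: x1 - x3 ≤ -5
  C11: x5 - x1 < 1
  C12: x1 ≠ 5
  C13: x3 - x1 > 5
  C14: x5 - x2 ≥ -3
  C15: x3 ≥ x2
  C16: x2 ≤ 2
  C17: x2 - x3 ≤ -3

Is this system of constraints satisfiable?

Unsatisfiable

Constraints 2, 4, 8, and 14 give x5 − x2 ≥ -3, x2 − x4 ≥ -3, x4 − x3 ≥ 1, x3 − x5 ≥ 6.
Adding all 4 inequalities: the left sides telescope to 0, and the right sides sum to (-3) + (-3) + 1 + 6 = 1. So 0 ≥ 1, which is false.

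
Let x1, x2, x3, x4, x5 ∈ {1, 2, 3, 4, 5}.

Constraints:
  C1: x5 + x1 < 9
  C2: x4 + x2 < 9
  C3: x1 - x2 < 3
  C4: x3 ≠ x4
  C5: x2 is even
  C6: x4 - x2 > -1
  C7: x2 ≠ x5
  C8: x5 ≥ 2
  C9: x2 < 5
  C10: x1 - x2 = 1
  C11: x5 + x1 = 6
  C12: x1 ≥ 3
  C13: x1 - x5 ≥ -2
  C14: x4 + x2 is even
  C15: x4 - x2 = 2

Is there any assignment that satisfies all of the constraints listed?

Satisfiable

Take x1 = 3, x2 = 2, x3 = 3, x4 = 4, x5 = 3. Then constraint 1: x5 + x1 = 6; constraint 2: x4 + x2 = 6; constraint 3: x1 - x2 = 1, and every other listed constraint is also met.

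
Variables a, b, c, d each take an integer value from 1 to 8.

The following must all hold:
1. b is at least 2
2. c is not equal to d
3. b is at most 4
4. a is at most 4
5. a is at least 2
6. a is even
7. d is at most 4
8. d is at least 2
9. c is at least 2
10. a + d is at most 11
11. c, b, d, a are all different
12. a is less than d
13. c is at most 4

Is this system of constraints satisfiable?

Unsatisfiable

Constraints 1, 3, 4, 5, 7, 8, 9, and 13 confine each of c, b, d, a to the 3 values {2, …, 4}.
Constraint 11 requires all 4 of them to be distinct, but only 3 values are available — impossible by the pigeonhole principle.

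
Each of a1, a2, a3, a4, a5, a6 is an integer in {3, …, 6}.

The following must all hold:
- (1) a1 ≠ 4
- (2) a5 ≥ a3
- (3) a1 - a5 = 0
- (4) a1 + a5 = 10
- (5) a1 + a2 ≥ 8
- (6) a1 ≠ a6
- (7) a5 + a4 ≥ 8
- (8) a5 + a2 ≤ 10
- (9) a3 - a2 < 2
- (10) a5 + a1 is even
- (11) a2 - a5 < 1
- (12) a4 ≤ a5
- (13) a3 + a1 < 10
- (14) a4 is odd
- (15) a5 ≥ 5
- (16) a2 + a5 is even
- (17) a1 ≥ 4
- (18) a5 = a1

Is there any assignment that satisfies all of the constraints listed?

The assignment a1 = 5, a2 = 5, a3 = 4, a4 = 5, a5 = 5, a6 = 4 works:
  constraint 3 holds since a1 - a5 = 0.
  constraint 4 holds since a1 + a5 = 10.
  constraint 5 holds since a1 + a2 = 10.
The rest check out directly.

Satisfiable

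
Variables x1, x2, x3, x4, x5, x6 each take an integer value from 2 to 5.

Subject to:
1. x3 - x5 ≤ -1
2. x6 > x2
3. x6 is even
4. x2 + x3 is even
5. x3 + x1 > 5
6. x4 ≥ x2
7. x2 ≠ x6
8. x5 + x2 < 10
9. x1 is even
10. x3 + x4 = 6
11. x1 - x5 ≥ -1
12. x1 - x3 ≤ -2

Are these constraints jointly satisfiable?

Constraints 1, 11, and 12 give x5 − x3 ≥ 1, x3 − x1 ≥ 2, x1 − x5 ≥ -1.
Adding all 3 inequalities: the left sides telescope to 0, and the right sides sum to 1 + 2 + (-1) = 2. So 0 ≥ 2, which is false.

Unsatisfiable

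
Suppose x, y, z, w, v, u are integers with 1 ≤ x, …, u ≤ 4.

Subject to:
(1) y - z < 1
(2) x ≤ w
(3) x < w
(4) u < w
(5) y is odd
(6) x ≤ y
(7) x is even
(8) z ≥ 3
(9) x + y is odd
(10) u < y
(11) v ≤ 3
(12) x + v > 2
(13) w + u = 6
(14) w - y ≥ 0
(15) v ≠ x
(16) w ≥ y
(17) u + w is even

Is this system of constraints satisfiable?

One satisfying assignment is x = 2, y = 3, z = 4, w = 4, v = 3, u = 2.
For the less obvious constraints — constraint 1: y - z = -1; constraint 12: x + v = 5 — and the others hold by inspection.

Satisfiable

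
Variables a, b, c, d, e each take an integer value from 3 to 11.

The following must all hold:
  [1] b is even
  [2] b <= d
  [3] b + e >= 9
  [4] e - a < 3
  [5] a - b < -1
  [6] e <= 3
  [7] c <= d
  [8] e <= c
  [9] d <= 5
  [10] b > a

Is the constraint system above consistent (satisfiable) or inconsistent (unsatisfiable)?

From constraints 2 and 9: b ≤ d ≤ 5. From constraint 6: e ≤ 3. Hence b + e ≤ 8. But constraint 3 requires b + e ≥ 9, and 9 > 8. Contradiction.

Unsatisfiable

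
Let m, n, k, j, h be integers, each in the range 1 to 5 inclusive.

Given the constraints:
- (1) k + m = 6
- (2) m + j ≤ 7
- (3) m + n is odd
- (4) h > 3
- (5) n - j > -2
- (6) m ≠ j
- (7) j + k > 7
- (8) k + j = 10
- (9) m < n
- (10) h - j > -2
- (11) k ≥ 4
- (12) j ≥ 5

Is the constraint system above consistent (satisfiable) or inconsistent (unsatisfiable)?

Setting (m, n, k, j, h) = (1, 4, 5, 5, 5) satisfies everything: constraint 1: k + m = 6; constraint 2: m + j = 6, and the others follow.

Satisfiable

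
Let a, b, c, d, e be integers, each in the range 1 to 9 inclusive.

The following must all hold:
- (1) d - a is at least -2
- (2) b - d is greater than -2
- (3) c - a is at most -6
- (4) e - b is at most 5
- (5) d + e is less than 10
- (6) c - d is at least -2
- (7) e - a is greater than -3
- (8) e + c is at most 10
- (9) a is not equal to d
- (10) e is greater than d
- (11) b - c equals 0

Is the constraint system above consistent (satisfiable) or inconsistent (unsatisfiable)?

Constraints 1, 3, and 6 give c − d ≥ -2, d − a ≥ -2, a − c ≥ 6.
Adding all 3 inequalities: the left sides telescope to 0, and the right sides sum to (-2) + (-2) + 6 = 2. So 0 ≥ 2, which is false.

Unsatisfiable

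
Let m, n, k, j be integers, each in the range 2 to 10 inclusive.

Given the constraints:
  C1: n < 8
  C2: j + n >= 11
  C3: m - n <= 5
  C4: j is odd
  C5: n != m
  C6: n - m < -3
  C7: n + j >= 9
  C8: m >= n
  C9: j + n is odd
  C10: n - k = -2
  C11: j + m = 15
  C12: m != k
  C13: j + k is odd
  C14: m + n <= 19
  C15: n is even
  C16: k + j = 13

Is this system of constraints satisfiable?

Try m = 10, n = 6, k = 8, j = 5.
Check constraint 2: j + n = 11; constraint 3: m - n = 4; constraint 6: n - m = -4. The remaining constraints are straightforward to verify.

Satisfiable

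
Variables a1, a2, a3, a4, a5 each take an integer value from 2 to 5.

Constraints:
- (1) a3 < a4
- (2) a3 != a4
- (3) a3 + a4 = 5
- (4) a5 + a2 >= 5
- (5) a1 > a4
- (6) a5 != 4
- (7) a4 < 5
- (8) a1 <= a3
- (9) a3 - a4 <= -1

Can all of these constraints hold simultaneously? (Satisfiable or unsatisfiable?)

Unsatisfiable

Constraints 1, 5, and 8 give a3 < a4, a4 < a1, a1 ≤ a3. Chaining: a3 < a4 < a1 ≤ a3, which forces a3 < a3 — impossible.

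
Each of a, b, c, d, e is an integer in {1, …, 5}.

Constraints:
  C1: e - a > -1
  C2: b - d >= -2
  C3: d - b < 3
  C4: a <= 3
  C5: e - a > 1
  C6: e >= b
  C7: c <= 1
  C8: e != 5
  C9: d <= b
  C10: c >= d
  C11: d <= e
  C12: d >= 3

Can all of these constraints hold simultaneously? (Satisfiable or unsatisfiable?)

From constraints 10 and 12: c ≥ d and d ≥ 3, so c ≥ 3. From constraint 7: c ≤ 1. But 1 < 3, so no value of c works.

Unsatisfiable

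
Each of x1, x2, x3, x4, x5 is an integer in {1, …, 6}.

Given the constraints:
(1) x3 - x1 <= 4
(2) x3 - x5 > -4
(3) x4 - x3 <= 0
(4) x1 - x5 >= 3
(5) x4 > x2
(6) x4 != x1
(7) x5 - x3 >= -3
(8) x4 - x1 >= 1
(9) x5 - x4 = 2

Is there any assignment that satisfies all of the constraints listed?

Constraints 3, 4, 7, and 8 give x5 − x3 ≥ -3, x3 − x4 ≥ 0, x4 − x1 ≥ 1, x1 − x5 ≥ 3.
Adding all 4 inequalities: the left sides telescope to 0, and the right sides sum to (-3) + 0 + 1 + 3 = 1. So 0 ≥ 1, which is false.

Unsatisfiable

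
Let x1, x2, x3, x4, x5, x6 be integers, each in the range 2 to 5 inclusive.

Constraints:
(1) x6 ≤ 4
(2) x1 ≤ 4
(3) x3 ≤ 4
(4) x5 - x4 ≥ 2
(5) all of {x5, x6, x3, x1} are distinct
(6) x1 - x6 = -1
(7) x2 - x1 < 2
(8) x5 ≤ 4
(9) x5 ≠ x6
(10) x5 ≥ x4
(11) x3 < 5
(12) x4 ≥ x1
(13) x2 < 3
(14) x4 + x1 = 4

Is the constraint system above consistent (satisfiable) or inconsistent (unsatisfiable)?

Constraints 1, 2, 3, and 8 confine each of x5, x6, x3, x1 to the 3 values {2, …, 4} (the domain already gives each ≥ 2).
Constraint 5 requires all 4 of them to be distinct, but only 3 values are available — impossible by the pigeonhole principle.

Unsatisfiable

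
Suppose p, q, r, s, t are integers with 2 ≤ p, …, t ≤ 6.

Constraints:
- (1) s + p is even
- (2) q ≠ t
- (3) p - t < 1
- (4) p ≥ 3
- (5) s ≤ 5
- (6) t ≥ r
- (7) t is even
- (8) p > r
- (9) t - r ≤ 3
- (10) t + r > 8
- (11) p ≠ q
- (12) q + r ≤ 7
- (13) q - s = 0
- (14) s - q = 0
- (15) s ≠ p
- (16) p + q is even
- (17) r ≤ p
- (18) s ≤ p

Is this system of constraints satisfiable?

Setting (p, q, r, s, t) = (6, 2, 5, 2, 6) satisfies everything: constraint 3: p - t = 0; constraint 9: t - r = 1, and the others follow.

Satisfiable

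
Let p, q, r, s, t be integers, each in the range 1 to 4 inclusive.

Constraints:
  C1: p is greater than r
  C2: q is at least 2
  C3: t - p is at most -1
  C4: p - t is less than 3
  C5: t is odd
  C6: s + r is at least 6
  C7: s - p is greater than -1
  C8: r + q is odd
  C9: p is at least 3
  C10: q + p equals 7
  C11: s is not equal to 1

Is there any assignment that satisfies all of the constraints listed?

Satisfiable

The assignment p = 4, q = 3, r = 2, s = 4, t = 3 works:
  constraint 3 holds since t - p = -1.
  constraint 4 holds since p - t = 1.
The rest check out directly.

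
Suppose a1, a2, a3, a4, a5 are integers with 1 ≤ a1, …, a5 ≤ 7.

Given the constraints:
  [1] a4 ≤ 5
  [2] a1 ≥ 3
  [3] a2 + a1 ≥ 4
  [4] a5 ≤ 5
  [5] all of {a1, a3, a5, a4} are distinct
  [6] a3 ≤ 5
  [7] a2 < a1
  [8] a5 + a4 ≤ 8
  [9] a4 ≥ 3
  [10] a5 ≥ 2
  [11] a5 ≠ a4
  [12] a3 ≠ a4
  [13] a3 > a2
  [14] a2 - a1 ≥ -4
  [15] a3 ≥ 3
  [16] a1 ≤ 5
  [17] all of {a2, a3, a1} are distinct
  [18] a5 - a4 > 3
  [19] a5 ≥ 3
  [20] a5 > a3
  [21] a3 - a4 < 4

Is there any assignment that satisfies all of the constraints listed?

Unsatisfiable

Constraints 1, 2, 4, 6, 9, 15, 16, and 19 confine each of a1, a3, a5, a4 to the 3 values {3, …, 5}.
Constraint 5 requires all 4 of them to be distinct, but only 3 values are available — impossible by the pigeonhole principle.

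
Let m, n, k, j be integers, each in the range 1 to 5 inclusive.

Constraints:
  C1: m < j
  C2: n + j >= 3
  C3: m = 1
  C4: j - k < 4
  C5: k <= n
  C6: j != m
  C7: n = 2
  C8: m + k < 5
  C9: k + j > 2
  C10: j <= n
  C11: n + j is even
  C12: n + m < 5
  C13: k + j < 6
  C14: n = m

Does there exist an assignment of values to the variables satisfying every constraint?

Constraint 7 fixes n = 2 and constraint 3 fixes m = 1, but constraint 14 requires n = m. Since 2 ≠ 1, contradiction.

Unsatisfiable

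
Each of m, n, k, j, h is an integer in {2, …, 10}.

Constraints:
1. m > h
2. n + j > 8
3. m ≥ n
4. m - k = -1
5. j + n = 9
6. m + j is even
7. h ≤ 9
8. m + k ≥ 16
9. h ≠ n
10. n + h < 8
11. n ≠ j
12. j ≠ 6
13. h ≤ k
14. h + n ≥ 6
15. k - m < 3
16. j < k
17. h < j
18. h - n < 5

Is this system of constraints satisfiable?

One satisfying assignment is m = 9, n = 2, k = 10, j = 7, h = 5.
For the less obvious constraints — constraint 2: n + j = 9; constraint 4: m - k = -1 — and the others hold by inspection.

Satisfiable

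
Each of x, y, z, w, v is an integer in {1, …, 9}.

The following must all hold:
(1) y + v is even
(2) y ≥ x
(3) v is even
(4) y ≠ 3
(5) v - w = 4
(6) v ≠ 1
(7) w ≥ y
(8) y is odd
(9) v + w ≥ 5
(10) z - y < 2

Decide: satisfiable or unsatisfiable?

Constraint 8 makes y odd and constraint 3 makes v even, so y + v must be odd. Constraint 1 says y + v is even — contradiction.

Unsatisfiable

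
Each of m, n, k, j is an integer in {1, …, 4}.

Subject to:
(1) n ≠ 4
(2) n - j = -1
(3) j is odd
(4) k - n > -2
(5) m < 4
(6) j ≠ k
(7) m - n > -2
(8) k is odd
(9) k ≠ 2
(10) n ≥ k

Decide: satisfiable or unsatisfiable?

Take m = 2, n = 2, k = 1, j = 3. Then constraint 2: n - j = -1; constraint 4: k - n = -1, and every other listed constraint is also met.

Satisfiable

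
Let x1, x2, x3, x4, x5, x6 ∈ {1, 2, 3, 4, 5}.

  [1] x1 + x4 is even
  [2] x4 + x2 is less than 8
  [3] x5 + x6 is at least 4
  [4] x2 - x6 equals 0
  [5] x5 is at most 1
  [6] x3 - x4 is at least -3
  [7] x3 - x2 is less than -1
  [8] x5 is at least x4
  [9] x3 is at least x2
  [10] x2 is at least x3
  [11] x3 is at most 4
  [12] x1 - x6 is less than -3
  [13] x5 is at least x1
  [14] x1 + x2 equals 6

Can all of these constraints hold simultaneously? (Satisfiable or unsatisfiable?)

Unsatisfiable

From constraints 5 and 13: x1 ≤ x5 ≤ 1. From constraints 9 and 11: x2 ≤ x3 ≤ 4. Hence x1 + x2 ≤ 5. But constraint 14 requires x1 + x2 = 6, and 6 > 5. Contradiction.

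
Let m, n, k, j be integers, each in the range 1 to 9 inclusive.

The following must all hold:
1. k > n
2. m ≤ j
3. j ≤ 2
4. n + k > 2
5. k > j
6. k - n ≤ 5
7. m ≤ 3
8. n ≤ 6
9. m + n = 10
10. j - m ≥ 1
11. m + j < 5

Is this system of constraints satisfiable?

From constraints 2 and 3: m ≤ j ≤ 2. From constraint 8: n ≤ 6. Hence m + n ≤ 8. But constraint 9 requires m + n = 10, and 10 > 8. Contradiction.

Unsatisfiable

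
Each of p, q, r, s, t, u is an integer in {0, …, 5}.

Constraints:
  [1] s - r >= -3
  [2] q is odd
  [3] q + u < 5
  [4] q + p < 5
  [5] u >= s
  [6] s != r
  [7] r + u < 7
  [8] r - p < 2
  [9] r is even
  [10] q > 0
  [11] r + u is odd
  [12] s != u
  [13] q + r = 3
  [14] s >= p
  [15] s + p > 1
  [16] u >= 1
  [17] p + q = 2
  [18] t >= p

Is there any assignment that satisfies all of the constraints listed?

Try p = 1, q = 1, r = 2, s = 1, t = 5, u = 3.
Check constraint 1: s - r = -1; constraint 3: q + u = 4; constraint 4: q + p = 2. The remaining constraints are straightforward to verify.

Satisfiable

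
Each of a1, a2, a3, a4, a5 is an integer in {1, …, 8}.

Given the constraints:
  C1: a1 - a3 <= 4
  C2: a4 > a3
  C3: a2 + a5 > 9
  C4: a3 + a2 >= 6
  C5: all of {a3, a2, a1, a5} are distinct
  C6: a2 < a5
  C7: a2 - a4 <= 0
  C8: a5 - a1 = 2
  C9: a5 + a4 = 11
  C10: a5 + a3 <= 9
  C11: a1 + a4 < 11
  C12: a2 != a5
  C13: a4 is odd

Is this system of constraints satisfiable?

Setting (a1, a2, a3, a4, a5) = (4, 5, 2, 5, 6) satisfies everything: constraint 1: a1 - a3 = 2; constraint 3: a2 + a5 = 11, and the others follow.

Satisfiable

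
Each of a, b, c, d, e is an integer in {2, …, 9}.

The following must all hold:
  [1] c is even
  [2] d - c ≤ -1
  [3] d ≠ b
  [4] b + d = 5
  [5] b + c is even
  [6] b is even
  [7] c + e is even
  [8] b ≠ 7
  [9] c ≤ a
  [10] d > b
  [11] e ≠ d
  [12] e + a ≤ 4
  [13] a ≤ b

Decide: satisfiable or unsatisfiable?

Constraints 2, 9, 10, and 13 give b < d, d < c, c ≤ a, a ≤ b. Chaining: b < d < c ≤ a ≤ b, which forces b < b — impossible.

Unsatisfiable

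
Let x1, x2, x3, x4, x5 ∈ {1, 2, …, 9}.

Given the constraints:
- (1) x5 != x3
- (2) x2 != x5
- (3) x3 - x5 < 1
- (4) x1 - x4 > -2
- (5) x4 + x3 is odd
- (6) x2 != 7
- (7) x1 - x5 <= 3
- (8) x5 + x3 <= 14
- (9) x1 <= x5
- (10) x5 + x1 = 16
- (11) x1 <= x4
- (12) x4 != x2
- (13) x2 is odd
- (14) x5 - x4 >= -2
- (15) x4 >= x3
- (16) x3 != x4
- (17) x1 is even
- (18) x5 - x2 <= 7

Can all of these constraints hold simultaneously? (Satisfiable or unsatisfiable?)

Try x1 = 8, x2 = 1, x3 = 6, x4 = 9, x5 = 8.
Check constraint 3: x3 - x5 = -2; constraint 4: x1 - x4 = -1. The remaining constraints are straightforward to verify.

Satisfiable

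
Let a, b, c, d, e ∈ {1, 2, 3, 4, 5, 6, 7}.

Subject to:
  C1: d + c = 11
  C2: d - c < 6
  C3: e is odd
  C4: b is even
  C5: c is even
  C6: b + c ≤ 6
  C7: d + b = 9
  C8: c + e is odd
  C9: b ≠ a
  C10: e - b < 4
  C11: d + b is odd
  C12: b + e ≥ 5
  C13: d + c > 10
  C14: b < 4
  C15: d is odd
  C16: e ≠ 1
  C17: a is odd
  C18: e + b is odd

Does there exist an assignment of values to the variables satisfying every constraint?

Satisfiable

Setting (a, b, c, d, e) = (3, 2, 4, 7, 3) satisfies everything: constraint 1: d + c = 11; constraint 2: d - c = 3; constraint 6: b + c = 6, and the others follow.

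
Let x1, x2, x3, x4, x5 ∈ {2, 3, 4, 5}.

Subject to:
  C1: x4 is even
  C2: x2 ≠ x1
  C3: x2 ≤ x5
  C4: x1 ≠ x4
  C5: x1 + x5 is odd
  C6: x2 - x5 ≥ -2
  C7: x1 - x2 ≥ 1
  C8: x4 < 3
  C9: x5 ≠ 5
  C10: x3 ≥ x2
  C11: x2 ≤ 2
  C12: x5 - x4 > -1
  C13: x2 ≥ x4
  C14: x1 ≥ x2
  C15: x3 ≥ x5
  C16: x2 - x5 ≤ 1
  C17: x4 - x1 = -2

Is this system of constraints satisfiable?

Setting (x1, x2, x3, x4, x5) = (4, 2, 5, 2, 3) satisfies everything: constraint 6: x2 - x5 = -1; constraint 7: x1 - x2 = 2, and the others follow.

Satisfiable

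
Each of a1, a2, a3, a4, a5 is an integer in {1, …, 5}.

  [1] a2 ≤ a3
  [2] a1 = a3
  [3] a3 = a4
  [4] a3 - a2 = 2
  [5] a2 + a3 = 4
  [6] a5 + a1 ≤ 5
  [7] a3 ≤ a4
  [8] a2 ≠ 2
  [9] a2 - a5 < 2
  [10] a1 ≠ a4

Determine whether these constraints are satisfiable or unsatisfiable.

Unsatisfiable

From constraints 2 and 3, a1 = a3 = a4, so a1 = a4. But constraint 10 says a1 ≠ a4. Contradiction.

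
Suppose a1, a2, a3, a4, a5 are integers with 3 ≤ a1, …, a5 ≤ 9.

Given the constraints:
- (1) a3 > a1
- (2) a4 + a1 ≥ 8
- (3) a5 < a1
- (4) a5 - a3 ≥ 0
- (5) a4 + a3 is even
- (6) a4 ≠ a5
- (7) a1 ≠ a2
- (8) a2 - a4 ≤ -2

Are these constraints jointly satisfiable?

Constraints 1, 3, and 4 give a5 < a1, a1 < a3, a3 ≤ a5. Chaining: a5 < a1 < a3 ≤ a5, which forces a5 < a5 — impossible.

Unsatisfiable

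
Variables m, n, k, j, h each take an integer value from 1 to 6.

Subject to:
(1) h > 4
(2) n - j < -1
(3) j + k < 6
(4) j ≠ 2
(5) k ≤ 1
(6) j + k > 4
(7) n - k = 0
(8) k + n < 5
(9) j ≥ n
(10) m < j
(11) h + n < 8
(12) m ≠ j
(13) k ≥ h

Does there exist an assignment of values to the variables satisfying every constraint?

Unsatisfiable

From constraint 1: h ≥ 5. From constraints 5 and 13: h ≤ k and k ≤ 1, so h ≤ 1. But 1 < 5, so no value of h works.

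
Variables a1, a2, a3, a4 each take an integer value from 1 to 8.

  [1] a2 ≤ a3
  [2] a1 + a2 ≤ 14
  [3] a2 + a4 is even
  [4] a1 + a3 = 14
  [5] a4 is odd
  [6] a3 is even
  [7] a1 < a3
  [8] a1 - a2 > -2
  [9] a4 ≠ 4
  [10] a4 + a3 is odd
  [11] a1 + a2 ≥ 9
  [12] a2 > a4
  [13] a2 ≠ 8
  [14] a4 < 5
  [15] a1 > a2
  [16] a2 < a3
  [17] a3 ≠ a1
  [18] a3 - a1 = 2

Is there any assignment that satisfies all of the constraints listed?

One satisfying assignment is a1 = 6, a2 = 5, a3 = 8, a4 = 1.
For the less obvious constraints — constraint 2: a1 + a2 = 11; constraint 4: a1 + a3 = 14 — and the others hold by inspection.

Satisfiable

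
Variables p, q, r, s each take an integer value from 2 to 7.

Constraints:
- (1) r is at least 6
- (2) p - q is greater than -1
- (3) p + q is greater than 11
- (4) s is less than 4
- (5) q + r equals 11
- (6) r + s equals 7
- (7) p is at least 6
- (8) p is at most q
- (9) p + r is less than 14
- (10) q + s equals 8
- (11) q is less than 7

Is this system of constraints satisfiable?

Unsatisfiable

From constraints 7 and 8: q ≥ p ≥ 6. From constraint 1: r ≥ 6. Hence q + r ≥ 12. But constraint 5 requires q + r = 11, and 11 < 12. Contradiction.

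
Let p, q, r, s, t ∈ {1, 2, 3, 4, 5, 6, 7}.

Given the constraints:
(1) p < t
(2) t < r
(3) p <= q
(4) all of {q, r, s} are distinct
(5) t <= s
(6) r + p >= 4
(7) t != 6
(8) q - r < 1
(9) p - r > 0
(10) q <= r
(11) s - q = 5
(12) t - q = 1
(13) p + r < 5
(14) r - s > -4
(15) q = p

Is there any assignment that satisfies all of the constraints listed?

Constraints 1, 2, and 9 give t < r, r < p, p < t. Chaining: t < r < p < t, which forces t < t — impossible.

Unsatisfiable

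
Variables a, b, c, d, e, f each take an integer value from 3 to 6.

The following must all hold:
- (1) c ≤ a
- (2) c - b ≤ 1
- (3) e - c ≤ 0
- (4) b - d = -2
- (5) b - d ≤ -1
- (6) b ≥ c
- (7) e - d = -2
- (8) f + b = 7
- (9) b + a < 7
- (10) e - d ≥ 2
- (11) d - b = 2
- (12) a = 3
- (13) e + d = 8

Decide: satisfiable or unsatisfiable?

Unsatisfiable

Constraints 2, 3, 5, and 10 give e − d ≥ 2, d − b ≥ 1, b − c ≥ -1, c − e ≥ 0.
Adding all 4 inequalities: the left sides telescope to 0, and the right sides sum to 2 + 1 + (-1) + 0 = 2. So 0 ≥ 2, which is false.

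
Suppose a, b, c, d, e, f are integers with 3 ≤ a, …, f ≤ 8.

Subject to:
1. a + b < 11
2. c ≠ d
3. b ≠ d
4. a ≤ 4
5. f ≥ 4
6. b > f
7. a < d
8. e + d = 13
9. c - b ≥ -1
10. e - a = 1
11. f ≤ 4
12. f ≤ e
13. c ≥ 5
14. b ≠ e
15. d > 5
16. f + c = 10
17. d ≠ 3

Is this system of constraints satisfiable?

Try a = 4, b = 6, c = 6, d = 8, e = 5, f = 4.
Check constraint 1: a + b = 10; constraint 8: e + d = 13. The remaining constraints are straightforward to verify.

Satisfiable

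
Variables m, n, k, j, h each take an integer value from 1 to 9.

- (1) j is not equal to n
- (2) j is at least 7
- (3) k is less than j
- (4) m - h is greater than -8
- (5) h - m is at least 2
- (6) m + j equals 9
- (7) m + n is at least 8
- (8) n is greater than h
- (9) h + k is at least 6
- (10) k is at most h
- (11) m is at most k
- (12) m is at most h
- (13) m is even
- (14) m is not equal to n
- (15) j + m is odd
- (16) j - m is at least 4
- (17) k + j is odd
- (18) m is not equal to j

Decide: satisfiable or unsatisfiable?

Try m = 2, n = 9, k = 2, j = 7, h = 7.
Check constraint 4: m - h = -5; constraint 5: h - m = 5. The remaining constraints are straightforward to verify.

Satisfiable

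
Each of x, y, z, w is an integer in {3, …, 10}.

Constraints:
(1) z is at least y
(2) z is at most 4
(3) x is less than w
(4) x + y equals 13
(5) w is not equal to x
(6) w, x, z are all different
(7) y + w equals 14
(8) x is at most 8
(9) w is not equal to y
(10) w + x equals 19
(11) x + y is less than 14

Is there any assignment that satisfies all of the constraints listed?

Unsatisfiable

From constraint 8: x ≤ 8. From constraints 1 and 2: y ≤ z ≤ 4. Hence x + y ≤ 12. But constraint 4 requires x + y = 13, and 13 > 12. Contradiction.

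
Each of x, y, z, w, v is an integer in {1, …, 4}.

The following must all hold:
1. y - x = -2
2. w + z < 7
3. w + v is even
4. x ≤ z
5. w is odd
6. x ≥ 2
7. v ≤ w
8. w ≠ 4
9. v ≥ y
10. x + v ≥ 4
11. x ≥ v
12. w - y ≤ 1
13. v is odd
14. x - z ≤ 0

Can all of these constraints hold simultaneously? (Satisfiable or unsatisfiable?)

One satisfying assignment is x = 3, y = 1, z = 4, w = 1, v = 1.
For the less obvious constraints — constraint 1: y - x = -2; constraint 2: w + z = 5; constraint 10: x + v = 4 — and the others hold by inspection.

Satisfiable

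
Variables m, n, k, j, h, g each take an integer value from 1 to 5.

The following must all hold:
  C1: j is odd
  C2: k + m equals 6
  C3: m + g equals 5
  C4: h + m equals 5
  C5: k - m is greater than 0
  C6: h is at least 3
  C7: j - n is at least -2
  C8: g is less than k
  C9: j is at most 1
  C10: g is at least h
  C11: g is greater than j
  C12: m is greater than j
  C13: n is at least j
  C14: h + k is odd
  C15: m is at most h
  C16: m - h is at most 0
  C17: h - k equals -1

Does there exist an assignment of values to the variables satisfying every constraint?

One satisfying assignment is m = 2, n = 2, k = 4, j = 1, h = 3, g = 3.
For the less obvious constraints — constraint 2: k + m = 6; constraint 3: m + g = 5; constraint 4: h + m = 5 — and the others hold by inspection.

Satisfiable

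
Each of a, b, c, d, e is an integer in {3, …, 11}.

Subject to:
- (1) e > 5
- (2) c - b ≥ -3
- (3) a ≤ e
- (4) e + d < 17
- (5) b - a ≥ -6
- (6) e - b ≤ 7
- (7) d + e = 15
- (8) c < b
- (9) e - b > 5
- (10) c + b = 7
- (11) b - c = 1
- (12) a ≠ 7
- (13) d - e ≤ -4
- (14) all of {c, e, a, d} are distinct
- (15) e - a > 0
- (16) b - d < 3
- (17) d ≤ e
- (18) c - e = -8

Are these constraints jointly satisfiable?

Satisfiable

One satisfying assignment is a = 10, b = 4, c = 3, d = 4, e = 11.
For the less obvious constraints — constraint 2: c - b = -1; constraint 4: e + d = 15; constraint 5: b - a = -6 — and the others hold by inspection.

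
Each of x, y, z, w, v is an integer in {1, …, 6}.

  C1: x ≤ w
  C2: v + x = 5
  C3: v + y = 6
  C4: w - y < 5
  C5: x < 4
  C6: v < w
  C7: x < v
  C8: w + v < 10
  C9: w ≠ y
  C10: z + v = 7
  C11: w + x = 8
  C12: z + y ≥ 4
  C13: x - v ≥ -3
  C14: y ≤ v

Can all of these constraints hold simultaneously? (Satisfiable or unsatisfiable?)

The assignment x = 2, y = 3, z = 4, w = 6, v = 3 works:
  constraint 2 holds since v + x = 5.
  constraint 3 holds since v + y = 6.
  constraint 4 holds since w - y = 3.
The rest check out directly.

Satisfiable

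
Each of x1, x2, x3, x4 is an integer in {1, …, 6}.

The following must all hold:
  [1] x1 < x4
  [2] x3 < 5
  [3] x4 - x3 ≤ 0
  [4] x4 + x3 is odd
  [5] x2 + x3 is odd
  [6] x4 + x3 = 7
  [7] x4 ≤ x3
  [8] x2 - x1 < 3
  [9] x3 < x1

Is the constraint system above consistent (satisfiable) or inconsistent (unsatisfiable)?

Unsatisfiable

Constraints 1, 7, and 9 give x4 ≤ x3, x3 < x1, x1 < x4. Chaining: x4 ≤ x3 < x1 < x4, which forces x4 < x4 — impossible.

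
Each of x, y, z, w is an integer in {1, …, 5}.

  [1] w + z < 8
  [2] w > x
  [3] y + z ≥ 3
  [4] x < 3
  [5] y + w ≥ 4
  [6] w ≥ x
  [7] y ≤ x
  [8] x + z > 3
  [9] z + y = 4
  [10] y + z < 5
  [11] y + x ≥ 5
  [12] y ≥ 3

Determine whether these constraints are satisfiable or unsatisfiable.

From constraints 7 and 12: x ≥ y and y ≥ 3, so x ≥ 3. From constraint 4: x ≤ 2. But 2 < 3, so no value of x works.

Unsatisfiable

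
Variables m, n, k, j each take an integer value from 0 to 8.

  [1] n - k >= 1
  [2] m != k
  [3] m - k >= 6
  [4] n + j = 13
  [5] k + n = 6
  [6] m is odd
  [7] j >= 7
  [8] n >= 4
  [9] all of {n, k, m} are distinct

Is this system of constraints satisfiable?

One satisfying assignment is m = 7, n = 5, k = 1, j = 8.
For the less obvious constraints — constraint 1: n - k = 4; constraint 3: m - k = 6 — and the others hold by inspection.

Satisfiable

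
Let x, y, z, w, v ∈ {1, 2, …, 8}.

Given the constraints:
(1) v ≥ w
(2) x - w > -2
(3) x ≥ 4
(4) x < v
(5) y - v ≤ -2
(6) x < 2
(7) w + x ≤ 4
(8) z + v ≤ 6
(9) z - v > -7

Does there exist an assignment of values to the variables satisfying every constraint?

Unsatisfiable

From constraint 3: x ≥ 4. From constraint 6: x ≤ 1. But 1 < 4, so no value of x works.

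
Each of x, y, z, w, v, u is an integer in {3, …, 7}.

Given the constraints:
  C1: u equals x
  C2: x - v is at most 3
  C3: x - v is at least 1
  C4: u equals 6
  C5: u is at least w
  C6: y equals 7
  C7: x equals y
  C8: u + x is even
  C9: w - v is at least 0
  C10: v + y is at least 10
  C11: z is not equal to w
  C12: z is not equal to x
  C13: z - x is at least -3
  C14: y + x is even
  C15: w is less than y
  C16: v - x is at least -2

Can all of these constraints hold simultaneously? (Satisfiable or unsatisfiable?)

Constraint 4 fixes u = 6 and constraint 6 fixes y = 7. Constraints 1 and 7 give u = x = y, so u = y. But 6 ≠ 7 — contradiction.

Unsatisfiable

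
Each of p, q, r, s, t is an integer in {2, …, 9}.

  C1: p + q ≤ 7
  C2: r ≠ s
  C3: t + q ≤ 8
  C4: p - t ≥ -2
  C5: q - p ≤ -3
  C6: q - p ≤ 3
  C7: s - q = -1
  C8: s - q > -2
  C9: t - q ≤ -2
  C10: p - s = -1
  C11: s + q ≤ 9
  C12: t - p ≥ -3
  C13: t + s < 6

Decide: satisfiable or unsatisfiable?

Unsatisfiable

Constraints 5, 9, and 12 give p − q ≥ 3, q − t ≥ 2, t − p ≥ -3.
Adding all 3 inequalities: the left sides telescope to 0, and the right sides sum to 3 + 2 + (-3) = 2. So 0 ≥ 2, which is false.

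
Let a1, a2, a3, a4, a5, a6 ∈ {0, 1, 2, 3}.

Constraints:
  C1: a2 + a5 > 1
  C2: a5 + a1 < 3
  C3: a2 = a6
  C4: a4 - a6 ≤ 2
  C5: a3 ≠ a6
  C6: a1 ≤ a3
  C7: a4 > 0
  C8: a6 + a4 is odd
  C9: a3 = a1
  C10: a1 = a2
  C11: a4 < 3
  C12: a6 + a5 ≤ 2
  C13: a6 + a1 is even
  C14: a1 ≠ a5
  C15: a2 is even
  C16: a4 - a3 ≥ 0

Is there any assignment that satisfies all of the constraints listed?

From constraints 3, 9, and 10, a3 = a1 = a2 = a6, so a3 = a6. But constraint 5 says a3 ≠ a6. Contradiction.

Unsatisfiable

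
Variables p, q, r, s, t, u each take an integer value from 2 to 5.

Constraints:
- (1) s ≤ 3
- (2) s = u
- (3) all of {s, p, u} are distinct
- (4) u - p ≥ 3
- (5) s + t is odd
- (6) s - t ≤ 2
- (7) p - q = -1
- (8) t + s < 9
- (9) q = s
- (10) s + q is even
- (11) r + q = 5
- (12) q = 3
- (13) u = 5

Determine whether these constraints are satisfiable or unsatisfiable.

Constraint 12 fixes q = 3 and constraint 13 fixes u = 5. Constraints 2 and 9 give q = s = u, so q = u. But 3 ≠ 5 — contradiction.

Unsatisfiable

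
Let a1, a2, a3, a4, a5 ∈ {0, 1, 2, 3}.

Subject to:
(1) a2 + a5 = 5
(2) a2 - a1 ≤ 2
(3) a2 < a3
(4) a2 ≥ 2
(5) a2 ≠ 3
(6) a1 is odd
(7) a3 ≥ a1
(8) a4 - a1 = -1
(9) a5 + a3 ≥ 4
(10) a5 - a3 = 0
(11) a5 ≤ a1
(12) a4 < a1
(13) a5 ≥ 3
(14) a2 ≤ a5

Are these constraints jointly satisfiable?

Satisfiable

Setting (a1, a2, a3, a4, a5) = (3, 2, 3, 2, 3) satisfies everything: constraint 1: a2 + a5 = 5; constraint 2: a2 - a1 = -1; constraint 8: a4 - a1 = -1, and the others follow.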